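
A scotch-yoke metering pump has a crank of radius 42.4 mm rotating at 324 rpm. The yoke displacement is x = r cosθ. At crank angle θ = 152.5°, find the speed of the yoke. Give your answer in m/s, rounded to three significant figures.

ω = 33.93 rad/s (from 324 rpm).
x = r cosθ ⇒ ẋ = −rω sinθ.
|v| = rω|sinθ| = 0.0424·33.93·|sin 152.5°| = 0.66427 m/s.

0.664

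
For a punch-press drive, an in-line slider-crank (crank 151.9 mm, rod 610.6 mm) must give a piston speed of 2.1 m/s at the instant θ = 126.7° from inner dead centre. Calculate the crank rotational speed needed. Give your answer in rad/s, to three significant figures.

20.3

For an in-line slider-crank, |v_piston| = rω|sinθ|·[1 + r cosθ/√(L² − r² sin²θ)].
With r = 0.1519 m, L = 0.6106 m, θ = 126.7°: the bracketed kinematic factor |dx/dθ| = 0.10331 m.
ω = v/|dx/dθ| = 2.1/0.10331 = 20.327 rad/s.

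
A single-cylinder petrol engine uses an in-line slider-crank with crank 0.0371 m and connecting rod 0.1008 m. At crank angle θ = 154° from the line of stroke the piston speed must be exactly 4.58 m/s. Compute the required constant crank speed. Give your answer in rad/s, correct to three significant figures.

424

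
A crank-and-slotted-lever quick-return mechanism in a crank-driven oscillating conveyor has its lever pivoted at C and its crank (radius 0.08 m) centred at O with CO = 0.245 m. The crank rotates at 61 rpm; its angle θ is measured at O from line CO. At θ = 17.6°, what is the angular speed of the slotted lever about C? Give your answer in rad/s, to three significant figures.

ω = 6.388 rad/s (from 61 rpm).
Crank pin A relative to C: A = (d + r cosθ, r sinθ); lever angle φ = atan2(r sinθ, d + r cosθ).
Differentiating tanφ: φ̇ = rω(d cosθ + r)/(d² + r² + 2dr cosθ).
d² + r² + 2dr cosθ = |CA|² = 0.10379 m²;  d cosθ + r = +0.31353 m.
|ω_lever| = |0.08·6.388·+0.31353| / 0.10379 = 1.5437 rad/s.

1.54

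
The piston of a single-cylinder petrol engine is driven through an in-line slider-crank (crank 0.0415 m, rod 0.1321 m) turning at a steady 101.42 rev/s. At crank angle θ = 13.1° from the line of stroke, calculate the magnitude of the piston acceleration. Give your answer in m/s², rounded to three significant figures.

21200

ω = 2π·101 = 637.2 rad/s
x(θ) = r cosθ + √(L² − r² sin²θ); with ω constant, a = ω²·d²x/dθ².
d²x/dθ² = −r cosθ − r²(cos2θ)/√u − r⁴ sin²2θ/(4u^{3/2}),  u = L² − r² sin²θ = 0.0173619 m².
Substituting r = 0.0415 m, L = 0.1321 m, θ = 13.1°: d²x/dθ² = -0.052211 m.
a = ω²·d²x/dθ² = (637.2)²·(-0.052211) = -21202 m/s²;  |a| = 21202 m/s².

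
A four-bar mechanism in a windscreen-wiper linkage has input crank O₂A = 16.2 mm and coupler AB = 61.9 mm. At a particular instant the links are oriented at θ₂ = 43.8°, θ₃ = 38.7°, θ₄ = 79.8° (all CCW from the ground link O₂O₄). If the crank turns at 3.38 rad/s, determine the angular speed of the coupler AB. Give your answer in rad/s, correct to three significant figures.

0.791

ω₂ = 3.38 rad/s
Differentiating the loop-closure r₂e^{iθ₂}+r₃e^{iθ₃}=r₁+r₄e^{iθ₄} gives r₂ω₂e^{iθ₂}+r₃ω₃e^{iθ₃}=r₄ω₄e^{iθ₄}.
Eliminating the other unknown: ω₃ = r₂ω₂ sin(θ₄−θ₂) / [r₃ sin(θ₃−θ₄)].
Numerator sine = +0.58779; denominator sine = -0.65738.
Result = 0.0162·3.38·(+0.58779) / (0.0619·(-0.65738)) = -0.79095 rad/s; magnitude 0.79095 rad/s.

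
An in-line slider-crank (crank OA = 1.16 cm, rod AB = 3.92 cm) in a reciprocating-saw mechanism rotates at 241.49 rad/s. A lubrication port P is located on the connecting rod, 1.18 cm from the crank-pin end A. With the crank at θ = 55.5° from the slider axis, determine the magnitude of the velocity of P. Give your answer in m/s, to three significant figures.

ω = 241.5 rad/s.  Crank-pin speed |V_A| = rω = 2.8013 m/s, perpendicular to OA.
Rod angle: sinφ = −(r/L) sinθ ⇒ φ = -14.115°; ω_rod = −rω cosθ/√(L²−r²sin²θ) = -41.736 rad/s.
V_P = V_A + ω_rod × AP, with AP = 0.0118 m along the rod.
Components: V_Px = −rω sinθ − a·ω_rod·sinφ = -2.4287 m/s;  V_Py = rω cosθ + a·ω_rod·cosφ = +1.109 m/s.
|V_P| = √(V_Px² + V_Py²) = 2.67 m/s.

2.67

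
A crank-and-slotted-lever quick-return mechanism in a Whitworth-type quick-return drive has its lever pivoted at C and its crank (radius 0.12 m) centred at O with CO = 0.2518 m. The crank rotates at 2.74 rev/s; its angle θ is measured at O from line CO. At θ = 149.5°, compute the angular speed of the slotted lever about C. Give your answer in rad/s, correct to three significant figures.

ω = 17.22 rad/s (from 2.74 rev/s).
Crank pin A relative to C: A = (d + r cosθ, r sinθ); lever angle φ = atan2(r sinθ, d + r cosθ).
Differentiating tanφ: φ̇ = rω(d cosθ + r)/(d² + r² + 2dr cosθ).
d² + r² + 2dr cosθ = |CA|² = 0.0257333 m²;  d cosθ + r = -0.096958 m.
|ω_lever| = |0.12·17.22·-0.096958| / 0.0257333 = 7.784 rad/s.

7.78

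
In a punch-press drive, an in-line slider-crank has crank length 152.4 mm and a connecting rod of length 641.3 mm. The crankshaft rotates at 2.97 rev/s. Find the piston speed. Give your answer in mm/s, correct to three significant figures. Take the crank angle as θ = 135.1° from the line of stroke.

1660

ω = 2π·2.97 = 18.66 rad/s
For an in-line slider-crank, x = r cosθ + √(L² − r² sin²θ), so v = −rω sinθ·[1 + r cosθ/√(L² − r² sin²θ)].
With r = 0.1524 m, L = 0.6413 m, θ = 135.1°: √(L² − r² sin²θ) = 0.63221 m.
v = −0.1524·18.66·0.70587·[1 + 0.1524·-0.70834/0.63221] = -1.6647 m/s.
|v| = 1.6647 m/s = 1664.7 mm/s.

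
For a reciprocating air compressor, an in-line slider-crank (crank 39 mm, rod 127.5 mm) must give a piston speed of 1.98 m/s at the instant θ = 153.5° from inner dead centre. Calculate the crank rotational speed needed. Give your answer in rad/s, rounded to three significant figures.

For an in-line slider-crank, |v_piston| = rω|sinθ|·[1 + r cosθ/√(L² − r² sin²θ)].
With r = 0.039 m, L = 0.1275 m, θ = 153.5°: the bracketed kinematic factor |dx/dθ| = 0.012593 m.
ω = v/|dx/dθ| = 1.98/0.012593 = 157.23 rad/s.

157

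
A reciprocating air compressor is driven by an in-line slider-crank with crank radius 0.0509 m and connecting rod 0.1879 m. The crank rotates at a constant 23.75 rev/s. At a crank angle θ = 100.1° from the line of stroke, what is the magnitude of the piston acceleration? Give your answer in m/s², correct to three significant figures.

497

ω = 2π·23.8 = 149.2 rad/s
x(θ) = r cosθ + √(L² − r² sin²θ); with ω constant, a = ω²·d²x/dθ².
d²x/dθ² = −r cosθ − r²(cos2θ)/√u − r⁴ sin²2θ/(4u^{3/2}),  u = L² − r² sin²θ = 0.0327953 m².
Substituting r = 0.0509 m, L = 0.1879 m, θ = 100.1°: d²x/dθ² = +0.022319 m.
a = ω²·d²x/dθ² = (149.2)²·(+0.022319) = +497 m/s²;  |a| = 497 m/s².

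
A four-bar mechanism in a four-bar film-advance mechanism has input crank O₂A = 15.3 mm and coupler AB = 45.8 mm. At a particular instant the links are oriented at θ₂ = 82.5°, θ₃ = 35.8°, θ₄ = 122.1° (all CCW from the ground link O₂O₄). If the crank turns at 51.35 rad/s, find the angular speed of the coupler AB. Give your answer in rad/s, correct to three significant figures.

ω₂ = 51.35 rad/s
Differentiating the loop-closure r₂e^{iθ₂}+r₃e^{iθ₃}=r₁+r₄e^{iθ₄} gives r₂ω₂e^{iθ₂}+r₃ω₃e^{iθ₃}=r₄ω₄e^{iθ₄}.
Eliminating the other unknown: ω₃ = r₂ω₂ sin(θ₄−θ₂) / [r₃ sin(θ₃−θ₄)].
Numerator sine = +0.63742; denominator sine = -0.99792.
Result = 0.0153·51.35·(+0.63742) / (0.0458·(-0.99792)) = -10.957 rad/s; magnitude 10.957 rad/s.

11.0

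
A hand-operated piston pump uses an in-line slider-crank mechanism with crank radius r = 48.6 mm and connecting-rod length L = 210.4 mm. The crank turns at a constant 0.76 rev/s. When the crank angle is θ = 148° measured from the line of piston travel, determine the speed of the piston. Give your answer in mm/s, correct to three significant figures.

98.7

ω = 2π·0.76 = 4.775 rad/s
For an in-line slider-crank, x = r cosθ + √(L² − r² sin²θ), so v = −rω sinθ·[1 + r cosθ/√(L² − r² sin²θ)].
With r = 0.0486 m, L = 0.2104 m, θ = 148°: √(L² − r² sin²θ) = 0.20882 m.
v = −0.0486·4.775·0.52992·[1 + 0.0486·-0.84805/0.20882] = -0.098708 m/s.
|v| = 0.098708 m/s = 98.708 mm/s.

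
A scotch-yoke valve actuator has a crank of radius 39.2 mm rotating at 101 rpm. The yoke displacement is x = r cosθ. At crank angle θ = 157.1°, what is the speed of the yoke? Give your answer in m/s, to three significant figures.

ω = 10.58 rad/s (from 101 rpm).
x = r cosθ ⇒ ẋ = −rω sinθ.
|v| = rω|sinθ| = 0.0392·10.58·|sin 157.1°| = 0.16133 m/s.

0.161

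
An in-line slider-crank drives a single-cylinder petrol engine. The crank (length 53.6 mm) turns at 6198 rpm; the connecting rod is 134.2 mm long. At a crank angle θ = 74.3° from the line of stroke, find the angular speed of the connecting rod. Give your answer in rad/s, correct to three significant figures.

ω = 649.1 rad/s (converted from 6198 rpm).
The rod makes angle φ with the slider axis where L sinφ = r sinθ; differentiating, L cosφ·φ̇ = r ω cosθ.
L cosφ = √(L² − r² sin²θ) = 0.12388 m.
|ω_rod| = r ω |cosθ| / √(L² − r² sin²θ) = 0.0536·649.1·0.27060/0.12388 = 75.991 rad/s.

76.0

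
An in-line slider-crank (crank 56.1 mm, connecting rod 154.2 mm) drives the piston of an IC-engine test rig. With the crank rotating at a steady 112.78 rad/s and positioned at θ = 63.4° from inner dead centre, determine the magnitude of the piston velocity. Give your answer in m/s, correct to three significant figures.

6.63

ω = 112.8 rad/s
For an in-line slider-crank, x = r cosθ + √(L² − r² sin²θ), so v = −rω sinθ·[1 + r cosθ/√(L² − r² sin²θ)].
With r = 0.0561 m, L = 0.1542 m, θ = 63.4°: √(L² − r² sin²θ) = 0.14581 m.
v = −0.0561·112.8·0.89415·[1 + 0.0561·0.44776/0.14581] = -6.6319 m/s.
|v| = 6.6319 m/s.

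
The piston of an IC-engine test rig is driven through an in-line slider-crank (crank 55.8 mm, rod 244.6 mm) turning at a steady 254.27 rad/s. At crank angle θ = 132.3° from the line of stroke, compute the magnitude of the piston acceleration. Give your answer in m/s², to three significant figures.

2500

ω = 254.3 rad/s
x(θ) = r cosθ + √(L² − r² sin²θ); with ω constant, a = ω²·d²x/dθ².
d²x/dθ² = −r cosθ − r²(cos2θ)/√u − r⁴ sin²2θ/(4u^{3/2}),  u = L² − r² sin²θ = 0.0581258 m².
Substituting r = 0.0558 m, L = 0.2446 m, θ = 132.3°: d²x/dθ² = +0.038598 m.
a = ω²·d²x/dθ² = (254.3)²·(+0.038598) = +2495.5 m/s²;  |a| = 2495.5 m/s².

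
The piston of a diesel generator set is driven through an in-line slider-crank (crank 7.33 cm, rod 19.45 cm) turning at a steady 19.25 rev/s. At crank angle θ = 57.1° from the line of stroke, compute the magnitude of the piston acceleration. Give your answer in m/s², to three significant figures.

422

ω = 2π·19.2 = 121 rad/s
x(θ) = r cosθ + √(L² − r² sin²θ); with ω constant, a = ω²·d²x/dθ².
d²x/dθ² = −r cosθ − r²(cos2θ)/√u − r⁴ sin²2θ/(4u^{3/2}),  u = L² − r² sin²θ = 0.0340426 m².
Substituting r = 0.0733 m, L = 0.1945 m, θ = 57.1°: d²x/dθ² = -0.028834 m.
a = ω²·d²x/dθ² = (121)²·(-0.028834) = -421.81 m/s²;  |a| = 421.81 m/s².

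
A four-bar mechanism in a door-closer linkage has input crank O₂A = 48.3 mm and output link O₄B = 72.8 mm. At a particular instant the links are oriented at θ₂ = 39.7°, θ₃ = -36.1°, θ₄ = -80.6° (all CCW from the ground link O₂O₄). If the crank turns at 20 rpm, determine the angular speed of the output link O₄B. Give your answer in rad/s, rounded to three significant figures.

1.92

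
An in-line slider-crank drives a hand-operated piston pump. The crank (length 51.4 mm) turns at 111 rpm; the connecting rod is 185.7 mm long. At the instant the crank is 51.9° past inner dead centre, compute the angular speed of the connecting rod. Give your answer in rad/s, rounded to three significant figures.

ω = 11.62 rad/s (converted from 111 rpm).
The rod makes angle φ with the slider axis where L sinφ = r sinθ; differentiating, L cosφ·φ̇ = r ω cosθ.
L cosφ = √(L² − r² sin²θ) = 0.18124 m.
|ω_rod| = r ω |cosθ| / √(L² − r² sin²θ) = 0.0514·11.62·0.61704/0.18124 = 2.0341 rad/s.

2.03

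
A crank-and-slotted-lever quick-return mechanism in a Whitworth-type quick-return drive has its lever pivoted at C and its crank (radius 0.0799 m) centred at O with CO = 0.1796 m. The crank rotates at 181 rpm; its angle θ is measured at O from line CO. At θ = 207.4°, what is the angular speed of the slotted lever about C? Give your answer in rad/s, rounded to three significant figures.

9.15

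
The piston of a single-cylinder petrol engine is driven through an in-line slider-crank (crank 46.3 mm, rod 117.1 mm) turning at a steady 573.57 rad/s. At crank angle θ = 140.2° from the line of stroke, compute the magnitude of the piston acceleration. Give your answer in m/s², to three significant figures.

10300

ω = 573.6 rad/s
x(θ) = r cosθ + √(L² − r² sin²θ); with ω constant, a = ω²·d²x/dθ².
d²x/dθ² = −r cosθ − r²(cos2θ)/√u − r⁴ sin²2θ/(4u^{3/2}),  u = L² − r² sin²θ = 0.0128341 m².
Substituting r = 0.0463 m, L = 0.1171 m, θ = 140.2°: d²x/dθ² = +0.031391 m.
a = ω²·d²x/dθ² = (573.6)²·(+0.031391) = +10327 m/s²;  |a| = 10327 m/s².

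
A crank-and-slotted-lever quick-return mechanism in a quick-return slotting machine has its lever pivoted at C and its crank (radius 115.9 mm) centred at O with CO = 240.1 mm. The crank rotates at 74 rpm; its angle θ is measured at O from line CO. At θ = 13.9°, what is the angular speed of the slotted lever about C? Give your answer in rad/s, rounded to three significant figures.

2.51

ω = 7.749 rad/s (from 74 rpm).
Crank pin A relative to C: A = (d + r cosθ, r sinθ); lever angle φ = atan2(r sinθ, d + r cosθ).
Differentiating tanφ: φ̇ = rω(d cosθ + r)/(d² + r² + 2dr cosθ).
d² + r² + 2dr cosθ = |CA|² = 0.125106 m²;  d cosθ + r = +0.34897 m.
|ω_lever| = |0.1159·7.749·+0.34897| / 0.125106 = 2.5053 rad/s.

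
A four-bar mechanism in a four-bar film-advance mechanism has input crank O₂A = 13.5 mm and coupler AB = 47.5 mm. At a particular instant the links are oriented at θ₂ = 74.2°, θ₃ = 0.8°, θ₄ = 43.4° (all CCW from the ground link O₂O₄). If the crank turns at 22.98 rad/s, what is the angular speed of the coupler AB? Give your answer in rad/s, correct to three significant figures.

ω₂ = 22.98 rad/s
Differentiating the loop-closure r₂e^{iθ₂}+r₃e^{iθ₃}=r₁+r₄e^{iθ₄} gives r₂ω₂e^{iθ₂}+r₃ω₃e^{iθ₃}=r₄ω₄e^{iθ₄}.
Eliminating the other unknown: ω₃ = r₂ω₂ sin(θ₄−θ₂) / [r₃ sin(θ₃−θ₄)].
Numerator sine = -0.51204; denominator sine = -0.67688.
Result = 0.0135·22.98·(-0.51204) / (0.0475·(-0.67688)) = +4.9407 rad/s; magnitude 4.9407 rad/s.

4.94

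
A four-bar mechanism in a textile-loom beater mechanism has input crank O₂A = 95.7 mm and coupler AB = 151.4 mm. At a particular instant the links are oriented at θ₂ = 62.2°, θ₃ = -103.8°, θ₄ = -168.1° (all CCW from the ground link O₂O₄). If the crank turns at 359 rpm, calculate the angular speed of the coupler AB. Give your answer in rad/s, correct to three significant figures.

ω₂ = 37.59 rad/s (from 359 rpm).
Differentiating the loop-closure r₂e^{iθ₂}+r₃e^{iθ₃}=r₁+r₄e^{iθ₄} gives r₂ω₂e^{iθ₂}+r₃ω₃e^{iθ₃}=r₄ω₄e^{iθ₄}.
Eliminating the other unknown: ω₃ = r₂ω₂ sin(θ₄−θ₂) / [r₃ sin(θ₃−θ₄)].
Numerator sine = +0.76940; denominator sine = +0.90108.
Result = 0.0957·37.59·(+0.76940) / (0.1514·(+0.90108)) = +20.291 rad/s; magnitude 20.291 rad/s.

20.3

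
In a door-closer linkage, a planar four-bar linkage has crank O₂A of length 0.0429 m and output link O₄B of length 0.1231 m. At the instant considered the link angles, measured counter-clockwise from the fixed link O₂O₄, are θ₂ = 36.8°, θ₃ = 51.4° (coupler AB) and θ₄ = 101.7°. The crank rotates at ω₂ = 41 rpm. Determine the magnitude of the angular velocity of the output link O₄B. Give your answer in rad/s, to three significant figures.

ω₂ = 4.294 rad/s (from 41 rpm).
Differentiating the loop-closure r₂e^{iθ₂}+r₃e^{iθ₃}=r₁+r₄e^{iθ₄} gives r₂ω₂e^{iθ₂}+r₃ω₃e^{iθ₃}=r₄ω₄e^{iθ₄}.
Eliminating the other unknown: ω₄ = r₂ω₂ sin(θ₂−θ₃) / [r₄ sin(θ₄−θ₃)].
Numerator sine = -0.25207; denominator sine = +0.76940.
Result = 0.0429·4.294·(-0.25207) / (0.1231·(+0.76940)) = -0.49021 rad/s; magnitude 0.49021 rad/s.

0.490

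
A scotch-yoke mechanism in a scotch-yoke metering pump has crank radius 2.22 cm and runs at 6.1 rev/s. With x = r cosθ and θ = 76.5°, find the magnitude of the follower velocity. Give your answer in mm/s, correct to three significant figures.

ω = 38.33 rad/s (from 6.1 rev/s).
x = r cosθ ⇒ ẋ = −rω sinθ.
|v| = rω|sinθ| = 0.0222·38.33·|sin 76.5°| = 0.82736 m/s = 827.36 mm/s.

827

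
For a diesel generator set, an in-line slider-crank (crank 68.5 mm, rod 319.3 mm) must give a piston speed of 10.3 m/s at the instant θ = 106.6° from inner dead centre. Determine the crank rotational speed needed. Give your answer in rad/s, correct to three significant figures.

For an in-line slider-crank, |v_piston| = rω|sinθ|·[1 + r cosθ/√(L² − r² sin²θ)].
With r = 0.0685 m, L = 0.3193 m, θ = 106.6°: the bracketed kinematic factor |dx/dθ| = 0.061534 m.
ω = v/|dx/dθ| = 10.3/0.061534 = 167.39 rad/s.

167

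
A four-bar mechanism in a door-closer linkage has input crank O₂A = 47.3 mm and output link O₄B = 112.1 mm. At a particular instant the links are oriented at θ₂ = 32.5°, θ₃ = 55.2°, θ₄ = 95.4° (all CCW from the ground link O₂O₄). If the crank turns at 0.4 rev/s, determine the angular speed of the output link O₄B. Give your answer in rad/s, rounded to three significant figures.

0.634

ω₂ = 2.513 rad/s (from 0.4 rev/s).
Differentiating the loop-closure r₂e^{iθ₂}+r₃e^{iθ₃}=r₁+r₄e^{iθ₄} gives r₂ω₂e^{iθ₂}+r₃ω₃e^{iθ₃}=r₄ω₄e^{iθ₄}.
Eliminating the other unknown: ω₄ = r₂ω₂ sin(θ₂−θ₃) / [r₄ sin(θ₄−θ₃)].
Numerator sine = -0.38591; denominator sine = +0.64546.
Result = 0.0473·2.513·(-0.38591) / (0.1121·(+0.64546)) = -0.63403 rad/s; magnitude 0.63403 rad/s.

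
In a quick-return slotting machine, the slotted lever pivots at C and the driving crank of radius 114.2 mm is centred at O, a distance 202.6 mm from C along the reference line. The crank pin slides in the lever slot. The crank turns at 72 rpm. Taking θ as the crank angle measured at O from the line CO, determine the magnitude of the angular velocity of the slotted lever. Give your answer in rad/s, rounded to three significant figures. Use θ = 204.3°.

5.09

ω = 7.54 rad/s (from 72 rpm).
Crank pin A relative to C: A = (d + r cosθ, r sinθ); lever angle φ = atan2(r sinθ, d + r cosθ).
Differentiating tanφ: φ̇ = rω(d cosθ + r)/(d² + r² + 2dr cosθ).
d² + r² + 2dr cosθ = |CA|² = 0.0119143 m²;  d cosθ + r = -0.07045 m.
|ω_lever| = |0.1142·7.54·-0.07045| / 0.0119143 = 5.0915 rad/s.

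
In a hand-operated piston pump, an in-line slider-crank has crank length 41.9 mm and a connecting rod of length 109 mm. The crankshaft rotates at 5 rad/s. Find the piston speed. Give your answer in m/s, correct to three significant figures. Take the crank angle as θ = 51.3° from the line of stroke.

ω = 5 rad/s
For an in-line slider-crank, x = r cosθ + √(L² − r² sin²θ), so v = −rω sinθ·[1 + r cosθ/√(L² − r² sin²θ)].
With r = 0.0419 m, L = 0.109 m, θ = 51.3°: √(L² − r² sin²θ) = 0.10398 m.
v = −0.0419·5·0.78043·[1 + 0.0419·0.62524/0.10398] = -0.20469 m/s.
|v| = 0.20469 m/s.

0.205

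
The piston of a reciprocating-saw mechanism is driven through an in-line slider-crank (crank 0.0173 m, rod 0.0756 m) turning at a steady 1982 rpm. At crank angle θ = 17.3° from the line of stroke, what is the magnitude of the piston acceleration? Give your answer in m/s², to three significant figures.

ω = 2π·1982/60 = 207.6 rad/s
x(θ) = r cosθ + √(L² − r² sin²θ); with ω constant, a = ω²·d²x/dθ².
d²x/dθ² = −r cosθ − r²(cos2θ)/√u − r⁴ sin²2θ/(4u^{3/2}),  u = L² − r² sin²θ = 0.00568889 m².
Substituting r = 0.0173 m, L = 0.0756 m, θ = 17.3°: d²x/dθ² = -0.0198 m.
a = ω²·d²x/dθ² = (207.6)²·(-0.0198) = -852.98 m/s²;  |a| = 852.98 m/s².

853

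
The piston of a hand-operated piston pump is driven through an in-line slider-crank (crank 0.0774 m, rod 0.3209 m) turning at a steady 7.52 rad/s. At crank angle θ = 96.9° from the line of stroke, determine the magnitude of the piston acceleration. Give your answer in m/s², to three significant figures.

1.58

ω = 7.52 rad/s
x(θ) = r cosθ + √(L² − r² sin²θ); with ω constant, a = ω²·d²x/dθ².
d²x/dθ² = −r cosθ − r²(cos2θ)/√u − r⁴ sin²2θ/(4u^{3/2}),  u = L² − r² sin²θ = 0.0970725 m².
Substituting r = 0.0774 m, L = 0.3209 m, θ = 96.9°: d²x/dθ² = +0.027955 m.
a = ω²·d²x/dθ² = (7.52)²·(+0.027955) = +1.5808 m/s²;  |a| = 1.5808 m/s².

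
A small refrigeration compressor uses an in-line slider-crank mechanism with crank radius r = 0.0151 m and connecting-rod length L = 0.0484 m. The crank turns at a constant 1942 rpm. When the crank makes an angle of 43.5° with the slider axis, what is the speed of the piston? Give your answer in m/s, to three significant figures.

2.60

ω = 2π·1942/60 = 203.4 rad/s
For an in-line slider-crank, x = r cosθ + √(L² − r² sin²θ), so v = −rω sinθ·[1 + r cosθ/√(L² − r² sin²θ)].
With r = 0.0151 m, L = 0.0484 m, θ = 43.5°: √(L² − r² sin²θ) = 0.047271 m.
v = −0.0151·203.4·0.68835·[1 + 0.0151·0.72537/0.047271] = -2.6036 m/s.
|v| = 2.6036 m/s.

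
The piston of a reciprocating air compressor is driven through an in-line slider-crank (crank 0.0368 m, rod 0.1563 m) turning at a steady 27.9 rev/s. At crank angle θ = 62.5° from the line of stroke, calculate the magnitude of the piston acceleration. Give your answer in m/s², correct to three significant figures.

369

ω = 2π·27.9 = 175.3 rad/s
x(θ) = r cosθ + √(L² − r² sin²θ); with ω constant, a = ω²·d²x/dθ².
d²x/dθ² = −r cosθ − r²(cos2θ)/√u − r⁴ sin²2θ/(4u^{3/2}),  u = L² − r² sin²θ = 0.0233642 m².
Substituting r = 0.0368 m, L = 0.1563 m, θ = 62.5°: d²x/dθ² = -0.011997 m.
a = ω²·d²x/dθ² = (175.3)²·(-0.011997) = -368.67 m/s²;  |a| = 368.67 m/s².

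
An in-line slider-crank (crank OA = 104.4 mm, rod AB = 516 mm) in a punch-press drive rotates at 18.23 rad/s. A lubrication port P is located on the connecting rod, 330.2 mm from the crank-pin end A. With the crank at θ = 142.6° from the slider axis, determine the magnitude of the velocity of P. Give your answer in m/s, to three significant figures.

ω = 18.23 rad/s.  Crank-pin speed |V_A| = rω = 1.9032 m/s, perpendicular to OA.
Rod angle: sinφ = −(r/L) sinθ ⇒ φ = -7.059°; ω_rod = −rω cosθ/√(L²−r²sin²θ) = +2.9525 rad/s.
V_P = V_A + ω_rod × AP, with AP = 0.3302 m along the rod.
Components: V_Px = −rω sinθ − a·ω_rod·sinφ = -1.0362 m/s;  V_Py = rω cosθ + a·ω_rod·cosφ = -0.54442 m/s.
|V_P| = √(V_Px² + V_Py²) = 1.1705 m/s.

1.17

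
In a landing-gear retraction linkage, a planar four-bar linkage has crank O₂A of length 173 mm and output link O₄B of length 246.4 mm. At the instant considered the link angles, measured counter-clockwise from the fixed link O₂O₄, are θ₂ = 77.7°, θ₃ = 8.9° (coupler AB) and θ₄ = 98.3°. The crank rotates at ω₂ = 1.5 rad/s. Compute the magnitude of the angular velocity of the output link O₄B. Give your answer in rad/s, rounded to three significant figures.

0.982

ω₂ = 1.5 rad/s
Differentiating the loop-closure r₂e^{iθ₂}+r₃e^{iθ₃}=r₁+r₄e^{iθ₄} gives r₂ω₂e^{iθ₂}+r₃ω₃e^{iθ₃}=r₄ω₄e^{iθ₄}.
Eliminating the other unknown: ω₄ = r₂ω₂ sin(θ₂−θ₃) / [r₄ sin(θ₄−θ₃)].
Numerator sine = +0.93232; denominator sine = +0.99995.
Result = 0.173·1.5·(+0.93232) / (0.2464·(+0.99995)) = +0.98195 rad/s; magnitude 0.98195 rad/s.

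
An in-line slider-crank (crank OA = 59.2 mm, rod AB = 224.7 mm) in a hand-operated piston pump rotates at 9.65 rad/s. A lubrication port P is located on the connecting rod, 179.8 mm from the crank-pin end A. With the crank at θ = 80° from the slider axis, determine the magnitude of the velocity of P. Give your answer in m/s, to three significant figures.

0.584

ω = 9.65 rad/s.  Crank-pin speed |V_A| = rω = 0.57128 m/s, perpendicular to OA.
Rod angle: sinφ = −(r/L) sinθ ⇒ φ = -15.038°; ω_rod = −rω cosθ/√(L²−r²sin²θ) = -0.45714 rad/s.
V_P = V_A + ω_rod × AP, with AP = 0.1798 m along the rod.
Components: V_Px = −rω sinθ − a·ω_rod·sinφ = -0.58393 m/s;  V_Py = rω cosθ + a·ω_rod·cosφ = +0.019823 m/s.
|V_P| = √(V_Px² + V_Py²) = 0.58426 m/s.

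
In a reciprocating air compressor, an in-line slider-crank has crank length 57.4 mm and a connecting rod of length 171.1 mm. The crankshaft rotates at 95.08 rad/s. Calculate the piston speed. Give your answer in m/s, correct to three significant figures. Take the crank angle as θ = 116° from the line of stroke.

4.15

ω = 95.08 rad/s
For an in-line slider-crank, x = r cosθ + √(L² − r² sin²θ), so v = −rω sinθ·[1 + r cosθ/√(L² − r² sin²θ)].
With r = 0.0574 m, L = 0.1711 m, θ = 116°: √(L² − r² sin²θ) = 0.16314 m.
v = −0.0574·95.08·0.89879·[1 + 0.0574·-0.43837/0.16314] = -4.1487 m/s.
|v| = 4.1487 m/s.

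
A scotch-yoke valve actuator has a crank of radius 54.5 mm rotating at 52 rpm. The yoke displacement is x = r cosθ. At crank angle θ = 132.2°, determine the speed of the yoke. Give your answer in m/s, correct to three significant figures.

ω = 5.445 rad/s (from 52 rpm).
x = r cosθ ⇒ ẋ = −rω sinθ.
|v| = rω|sinθ| = 0.0545·5.445·|sin 132.2°| = 0.21985 m/s.

0.220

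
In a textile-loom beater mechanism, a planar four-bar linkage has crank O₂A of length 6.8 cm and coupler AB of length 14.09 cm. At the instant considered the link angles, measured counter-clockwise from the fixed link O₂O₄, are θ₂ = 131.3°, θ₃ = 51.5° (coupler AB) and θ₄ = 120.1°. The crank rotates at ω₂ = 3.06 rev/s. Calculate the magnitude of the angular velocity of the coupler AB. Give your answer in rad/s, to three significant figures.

ω₂ = 19.23 rad/s (from 3.06 rev/s).
Differentiating the loop-closure r₂e^{iθ₂}+r₃e^{iθ₃}=r₁+r₄e^{iθ₄} gives r₂ω₂e^{iθ₂}+r₃ω₃e^{iθ₃}=r₄ω₄e^{iθ₄}.
Eliminating the other unknown: ω₃ = r₂ω₂ sin(θ₄−θ₂) / [r₃ sin(θ₃−θ₄)].
Numerator sine = -0.19423; denominator sine = -0.93106.
Result = 0.068·19.23·(-0.19423) / (0.1409·(-0.93106)) = +1.9358 rad/s; magnitude 1.9358 rad/s.

1.94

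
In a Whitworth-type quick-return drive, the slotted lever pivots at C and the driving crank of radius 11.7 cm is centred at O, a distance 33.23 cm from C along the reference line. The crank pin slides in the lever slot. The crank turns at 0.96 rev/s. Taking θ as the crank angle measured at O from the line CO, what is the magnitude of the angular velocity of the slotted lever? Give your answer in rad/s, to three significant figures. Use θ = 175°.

ω = 6.032 rad/s (from 0.96 rev/s).
Crank pin A relative to C: A = (d + r cosθ, r sinθ); lever angle φ = atan2(r sinθ, d + r cosθ).
Differentiating tanφ: φ̇ = rω(d cosθ + r)/(d² + r² + 2dr cosθ).
d² + r² + 2dr cosθ = |CA|² = 0.04665 m²;  d cosθ + r = -0.21404 m.
|ω_lever| = |0.117·6.032·-0.21404| / 0.04665 = 3.238 rad/s.

3.24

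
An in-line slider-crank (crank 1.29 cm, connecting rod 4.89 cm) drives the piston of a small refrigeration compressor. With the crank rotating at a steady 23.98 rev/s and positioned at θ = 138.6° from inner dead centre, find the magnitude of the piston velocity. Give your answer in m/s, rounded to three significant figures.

ω = 2π·24 = 150.7 rad/s
For an in-line slider-crank, x = r cosθ + √(L² − r² sin²θ), so v = −rω sinθ·[1 + r cosθ/√(L² − r² sin²θ)].
With r = 0.0129 m, L = 0.0489 m, θ = 138.6°: √(L² − r² sin²θ) = 0.04815 m.
v = −0.0129·150.7·0.66131·[1 + 0.0129·-0.75011/0.04815] = -1.027 m/s.
|v| = 1.027 m/s.

1.03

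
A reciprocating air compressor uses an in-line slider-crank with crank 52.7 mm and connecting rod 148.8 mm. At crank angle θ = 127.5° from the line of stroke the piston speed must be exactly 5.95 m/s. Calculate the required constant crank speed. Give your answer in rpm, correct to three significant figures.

For an in-line slider-crank, |v_piston| = rω|sinθ|·[1 + r cosθ/√(L² − r² sin²θ)].
With r = 0.0527 m, L = 0.1488 m, θ = 127.5°: the bracketed kinematic factor |dx/dθ| = 0.032417 m.
ω = v/|dx/dθ| = 5.95/0.032417 = 183.55 rad/s.
N = 60ω/(2π) = 1752.7 rpm.

1750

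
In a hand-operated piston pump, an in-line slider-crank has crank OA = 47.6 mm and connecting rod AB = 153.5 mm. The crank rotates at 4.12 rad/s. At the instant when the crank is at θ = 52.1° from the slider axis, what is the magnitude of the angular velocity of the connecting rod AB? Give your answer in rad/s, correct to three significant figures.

ω = 4.12 rad/s
The rod makes angle φ with the slider axis where L sinφ = r sinθ; differentiating, L cosφ·φ̇ = r ω cosθ.
L cosφ = √(L² − r² sin²θ) = 0.14883 m.
|ω_rod| = r ω |cosθ| / √(L² − r² sin²θ) = 0.0476·4.12·0.61429/0.14883 = 0.80942 rad/s.

0.809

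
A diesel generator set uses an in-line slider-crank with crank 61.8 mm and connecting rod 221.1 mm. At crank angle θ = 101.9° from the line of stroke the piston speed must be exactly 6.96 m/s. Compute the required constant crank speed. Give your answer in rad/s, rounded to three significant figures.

122

For an in-line slider-crank, |v_piston| = rω|sinθ|·[1 + r cosθ/√(L² − r² sin²θ)].
With r = 0.0618 m, L = 0.2211 m, θ = 101.9°: the bracketed kinematic factor |dx/dθ| = 0.056848 m.
ω = v/|dx/dθ| = 6.96/0.056848 = 122.43 rad/s.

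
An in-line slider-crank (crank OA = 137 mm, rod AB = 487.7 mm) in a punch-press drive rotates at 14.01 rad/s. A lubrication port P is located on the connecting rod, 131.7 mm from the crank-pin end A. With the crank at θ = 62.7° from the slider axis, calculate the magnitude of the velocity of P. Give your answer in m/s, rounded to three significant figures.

1.88

ω = 14.01 rad/s.  Crank-pin speed |V_A| = rω = 1.9194 m/s, perpendicular to OA.
Rod angle: sinφ = −(r/L) sinθ ⇒ φ = -14.455°; ω_rod = −rω cosθ/√(L²−r²sin²θ) = -1.864 rad/s.
V_P = V_A + ω_rod × AP, with AP = 0.1317 m along the rod.
Components: V_Px = −rω sinθ − a·ω_rod·sinφ = -1.7669 m/s;  V_Py = rω cosθ + a·ω_rod·cosφ = +0.64259 m/s.
|V_P| = √(V_Px² + V_Py²) = 1.8801 m/s.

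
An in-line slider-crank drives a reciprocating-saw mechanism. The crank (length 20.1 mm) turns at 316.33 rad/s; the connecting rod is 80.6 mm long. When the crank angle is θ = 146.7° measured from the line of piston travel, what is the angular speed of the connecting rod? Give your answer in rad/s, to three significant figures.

66.6

ω = 316.3 rad/s
The rod makes angle φ with the slider axis where L sinφ = r sinθ; differentiating, L cosφ·φ̇ = r ω cosθ.
L cosφ = √(L² − r² sin²θ) = 0.079841 m.
|ω_rod| = r ω |cosθ| / √(L² − r² sin²θ) = 0.0201·316.3·0.83581/0.079841 = 66.561 rad/s.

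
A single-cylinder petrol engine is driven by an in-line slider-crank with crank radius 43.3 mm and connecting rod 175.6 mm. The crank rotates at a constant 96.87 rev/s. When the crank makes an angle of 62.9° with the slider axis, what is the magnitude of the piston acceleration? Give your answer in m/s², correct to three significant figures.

ω = 2π·96.9 = 608.7 rad/s
x(θ) = r cosθ + √(L² − r² sin²θ); with ω constant, a = ω²·d²x/dθ².
d²x/dθ² = −r cosθ − r²(cos2θ)/√u − r⁴ sin²2θ/(4u^{3/2}),  u = L² − r² sin²θ = 0.0293495 m².
Substituting r = 0.0433 m, L = 0.1756 m, θ = 62.9°: d²x/dθ² = -0.013438 m.
a = ω²·d²x/dθ² = (608.7)²·(-0.013438) = -4978.3 m/s²;  |a| = 4978.3 m/s².

4980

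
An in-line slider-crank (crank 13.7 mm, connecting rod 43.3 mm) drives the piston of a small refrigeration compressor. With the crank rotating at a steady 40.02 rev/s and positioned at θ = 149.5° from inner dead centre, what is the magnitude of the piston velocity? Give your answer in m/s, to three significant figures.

ω = 2π·40 = 251.5 rad/s
For an in-line slider-crank, x = r cosθ + √(L² − r² sin²θ), so v = −rω sinθ·[1 + r cosθ/√(L² − r² sin²θ)].
With r = 0.0137 m, L = 0.0433 m, θ = 149.5°: √(L² − r² sin²θ) = 0.042738 m.
v = −0.0137·251.5·0.50754·[1 + 0.0137·-0.86163/0.042738] = -1.2655 m/s.
|v| = 1.2655 m/s.

1.27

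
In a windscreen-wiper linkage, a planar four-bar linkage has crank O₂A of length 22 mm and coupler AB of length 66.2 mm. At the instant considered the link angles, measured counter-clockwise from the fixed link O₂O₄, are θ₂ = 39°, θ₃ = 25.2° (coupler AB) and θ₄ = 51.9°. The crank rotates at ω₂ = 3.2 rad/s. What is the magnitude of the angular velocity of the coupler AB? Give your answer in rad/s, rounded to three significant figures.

0.528

ω₂ = 3.2 rad/s
Differentiating the loop-closure r₂e^{iθ₂}+r₃e^{iθ₃}=r₁+r₄e^{iθ₄} gives r₂ω₂e^{iθ₂}+r₃ω₃e^{iθ₃}=r₄ω₄e^{iθ₄}.
Eliminating the other unknown: ω₃ = r₂ω₂ sin(θ₄−θ₂) / [r₃ sin(θ₃−θ₄)].
Numerator sine = +0.22325; denominator sine = -0.44932.
Result = 0.022·3.2·(+0.22325) / (0.0662·(-0.44932)) = -0.52839 rad/s; magnitude 0.52839 rad/s.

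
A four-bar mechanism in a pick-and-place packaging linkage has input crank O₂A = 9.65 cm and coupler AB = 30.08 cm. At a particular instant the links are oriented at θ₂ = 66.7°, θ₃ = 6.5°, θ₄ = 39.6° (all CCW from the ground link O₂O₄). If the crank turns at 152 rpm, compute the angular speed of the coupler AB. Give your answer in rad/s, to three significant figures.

4.26

ω₂ = 15.92 rad/s (from 152 rpm).
Differentiating the loop-closure r₂e^{iθ₂}+r₃e^{iθ₃}=r₁+r₄e^{iθ₄} gives r₂ω₂e^{iθ₂}+r₃ω₃e^{iθ₃}=r₄ω₄e^{iθ₄}.
Eliminating the other unknown: ω₃ = r₂ω₂ sin(θ₄−θ₂) / [r₃ sin(θ₃−θ₄)].
Numerator sine = -0.45554; denominator sine = -0.54610.
Result = 0.0965·15.92·(-0.45554) / (0.3008·(-0.54610)) = +4.2597 rad/s; magnitude 4.2597 rad/s.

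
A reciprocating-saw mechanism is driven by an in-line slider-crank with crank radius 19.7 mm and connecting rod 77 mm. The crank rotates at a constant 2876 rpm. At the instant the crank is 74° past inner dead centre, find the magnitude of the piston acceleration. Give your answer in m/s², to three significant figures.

94.9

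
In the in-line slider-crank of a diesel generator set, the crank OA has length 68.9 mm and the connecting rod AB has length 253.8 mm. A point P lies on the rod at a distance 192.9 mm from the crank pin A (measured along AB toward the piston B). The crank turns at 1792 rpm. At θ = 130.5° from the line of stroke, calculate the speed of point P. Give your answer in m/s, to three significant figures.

8.72

ω = 187.7 rad/s.  Crank-pin speed |V_A| = rω = 12.93 m/s, perpendicular to OA.
Rod angle: sinφ = −(r/L) sinθ ⇒ φ = -11.913°; ω_rod = −rω cosθ/√(L²−r²sin²θ) = +33.814 rad/s.
V_P = V_A + ω_rod × AP, with AP = 0.1929 m along the rod.
Components: V_Px = −rω sinθ − a·ω_rod·sinφ = -8.4853 m/s;  V_Py = rω cosθ + a·ω_rod·cosφ = -2.0149 m/s.
|V_P| = √(V_Px² + V_Py²) = 8.7212 m/s.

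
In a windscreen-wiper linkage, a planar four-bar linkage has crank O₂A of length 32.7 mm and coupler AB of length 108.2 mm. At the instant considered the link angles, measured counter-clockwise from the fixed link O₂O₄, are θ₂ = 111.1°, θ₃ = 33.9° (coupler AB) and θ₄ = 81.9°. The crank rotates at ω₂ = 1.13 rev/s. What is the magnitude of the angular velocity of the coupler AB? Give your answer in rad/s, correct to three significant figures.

1.41

ω₂ = 7.1 rad/s (from 1.13 rev/s).
Differentiating the loop-closure r₂e^{iθ₂}+r₃e^{iθ₃}=r₁+r₄e^{iθ₄} gives r₂ω₂e^{iθ₂}+r₃ω₃e^{iθ₃}=r₄ω₄e^{iθ₄}.
Eliminating the other unknown: ω₃ = r₂ω₂ sin(θ₄−θ₂) / [r₃ sin(θ₃−θ₄)].
Numerator sine = -0.48786; denominator sine = -0.74314.
Result = 0.0327·7.1·(-0.48786) / (0.1082·(-0.74314)) = +1.4086 rad/s; magnitude 1.4086 rad/s.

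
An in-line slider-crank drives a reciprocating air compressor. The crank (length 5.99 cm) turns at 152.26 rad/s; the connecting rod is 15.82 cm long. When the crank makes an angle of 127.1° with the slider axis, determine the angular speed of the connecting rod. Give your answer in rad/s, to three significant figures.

ω = 152.3 rad/s
The rod makes angle φ with the slider axis where L sinφ = r sinθ; differentiating, L cosφ·φ̇ = r ω cosθ.
L cosφ = √(L² − r² sin²θ) = 0.15081 m.
|ω_rod| = r ω |cosθ| / √(L² − r² sin²θ) = 0.0599·152.3·0.60321/0.15081 = 36.479 rad/s.

36.5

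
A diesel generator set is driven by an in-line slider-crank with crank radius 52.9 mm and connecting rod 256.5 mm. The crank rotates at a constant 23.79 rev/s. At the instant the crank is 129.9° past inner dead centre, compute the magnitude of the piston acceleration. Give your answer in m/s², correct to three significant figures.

ω = 2π·23.8 = 149.5 rad/s
x(θ) = r cosθ + √(L² − r² sin²θ); with ω constant, a = ω²·d²x/dθ².
d²x/dθ² = −r cosθ − r²(cos2θ)/√u − r⁴ sin²2θ/(4u^{3/2}),  u = L² − r² sin²θ = 0.0641453 m².
Substituting r = 0.0529 m, L = 0.2565 m, θ = 129.9°: d²x/dθ² = +0.035773 m.
a = ω²·d²x/dθ² = (149.5)²·(+0.035773) = +799.28 m/s²;  |a| = 799.28 m/s².

799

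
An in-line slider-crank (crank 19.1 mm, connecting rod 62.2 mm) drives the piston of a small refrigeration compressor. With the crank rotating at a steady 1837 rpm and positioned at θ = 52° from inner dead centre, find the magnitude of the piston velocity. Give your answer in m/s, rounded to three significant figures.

ω = 2π·1837/60 = 192.4 rad/s
For an in-line slider-crank, x = r cosθ + √(L² − r² sin²θ), so v = −rω sinθ·[1 + r cosθ/√(L² − r² sin²θ)].
With r = 0.0191 m, L = 0.0622 m, θ = 52°: √(L² − r² sin²θ) = 0.060352 m.
v = −0.0191·192.4·0.78801·[1 + 0.0191·0.61566/0.060352] = -3.4595 m/s.
|v| = 3.4595 m/s.

3.46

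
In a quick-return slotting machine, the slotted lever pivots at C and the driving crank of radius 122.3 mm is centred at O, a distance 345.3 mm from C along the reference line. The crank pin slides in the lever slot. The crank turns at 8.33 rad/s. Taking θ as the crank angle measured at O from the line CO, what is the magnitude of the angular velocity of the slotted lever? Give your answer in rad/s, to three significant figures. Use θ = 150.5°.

2.99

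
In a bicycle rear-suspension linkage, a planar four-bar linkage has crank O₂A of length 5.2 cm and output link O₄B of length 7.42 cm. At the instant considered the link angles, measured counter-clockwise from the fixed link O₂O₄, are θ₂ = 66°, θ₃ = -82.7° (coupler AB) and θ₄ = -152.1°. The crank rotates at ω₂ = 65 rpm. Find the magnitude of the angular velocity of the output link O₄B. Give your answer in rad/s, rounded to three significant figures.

2.65

ω₂ = 6.807 rad/s (from 65 rpm).
Differentiating the loop-closure r₂e^{iθ₂}+r₃e^{iθ₃}=r₁+r₄e^{iθ₄} gives r₂ω₂e^{iθ₂}+r₃ω₃e^{iθ₃}=r₄ω₄e^{iθ₄}.
Eliminating the other unknown: ω₄ = r₂ω₂ sin(θ₂−θ₃) / [r₄ sin(θ₄−θ₃)].
Numerator sine = +0.51952; denominator sine = -0.93606.
Result = 0.052·6.807·(+0.51952) / (0.0742·(-0.93606)) = -2.6475 rad/s; magnitude 2.6475 rad/s.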